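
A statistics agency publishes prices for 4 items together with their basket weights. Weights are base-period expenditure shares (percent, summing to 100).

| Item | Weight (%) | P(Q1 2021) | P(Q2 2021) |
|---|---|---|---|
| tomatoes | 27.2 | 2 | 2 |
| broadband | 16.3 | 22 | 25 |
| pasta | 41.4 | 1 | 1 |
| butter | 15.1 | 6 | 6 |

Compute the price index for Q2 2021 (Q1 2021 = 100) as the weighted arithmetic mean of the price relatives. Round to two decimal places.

tomatoes: 27.2 × (2/2) = 27.2 × 1.000000 = 27.2000
broadband: 16.3 × (25/22) = 16.3 × 1.136364 = 18.5227
pasta: 41.4 × (1/1) = 41.4 × 1.000000 = 41.4000
butter: 15.1 × (6/6) = 15.1 × 1.000000 = 15.1000
Index = Σ wᵢ·(p₁ᵢ/p₀ᵢ) = 27.2000 + 18.5227 + 41.4000 + 15.1000 = 102.2227

102.22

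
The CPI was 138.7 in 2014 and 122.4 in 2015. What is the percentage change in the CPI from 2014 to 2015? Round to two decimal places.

Change = (122.4 − 138.7) / 138.7 × 100
       = -16.3 / 138.7 × 100 = -11.7520%

-11.75%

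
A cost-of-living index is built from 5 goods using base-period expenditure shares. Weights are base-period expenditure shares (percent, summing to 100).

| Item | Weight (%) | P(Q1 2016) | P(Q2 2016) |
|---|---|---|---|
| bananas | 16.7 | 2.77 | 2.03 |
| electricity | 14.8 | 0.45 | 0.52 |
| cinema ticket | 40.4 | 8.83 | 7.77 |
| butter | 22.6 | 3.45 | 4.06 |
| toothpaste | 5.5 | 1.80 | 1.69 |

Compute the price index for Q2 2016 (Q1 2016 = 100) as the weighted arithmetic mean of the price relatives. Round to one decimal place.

96.7

bananas: 16.7 × (2.03/2.77) = 16.7 × 0.732852 = 12.2386
electricity: 14.8 × (0.52/0.45) = 14.8 × 1.155556 = 17.1022
cinema ticket: 40.4 × (7.77/8.83) = 40.4 × 0.879955 = 35.5502
butter: 22.6 × (4.06/3.45) = 22.6 × 1.176812 = 26.5959
toothpaste: 5.5 × (1.69/1.80) = 5.5 × 0.938889 = 5.1639
Index = Σ wᵢ·(p₁ᵢ/p₀ᵢ) = 12.2386 + 17.1022 + 35.5502 + 26.5959 + 5.1639 = 96.6509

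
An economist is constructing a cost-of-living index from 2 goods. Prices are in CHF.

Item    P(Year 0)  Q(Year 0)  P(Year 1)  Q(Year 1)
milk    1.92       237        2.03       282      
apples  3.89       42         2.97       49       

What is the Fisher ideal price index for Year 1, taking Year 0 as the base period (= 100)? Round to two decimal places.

98.02

Laspeyres component (base-period weights):
ΣP(Year 1)Q(Year 0) = 2.03×237 + 2.97×42 = 481.11 + 124.74 = 605.85
ΣP(Year 0)Q(Year 0) = 1.92×237 + 3.89×42 = 455.04 + 163.38 = 618.42
L = 605.85 / 618.42 × 100 = 97.9674
Paasche component (current-period weights):
ΣP(Year 1)Q(Year 1) = 2.03×282 + 2.97×49 = 572.46 + 145.53 = 717.99
ΣP(Year 0)Q(Year 1) = 1.92×282 + 3.89×49 = 541.44 + 190.61 = 732.05
P = 717.99 / 732.05 × 100 = 98.0794
Fisher = √(L × P) = √(97.9674 × 98.0794) = 98.0234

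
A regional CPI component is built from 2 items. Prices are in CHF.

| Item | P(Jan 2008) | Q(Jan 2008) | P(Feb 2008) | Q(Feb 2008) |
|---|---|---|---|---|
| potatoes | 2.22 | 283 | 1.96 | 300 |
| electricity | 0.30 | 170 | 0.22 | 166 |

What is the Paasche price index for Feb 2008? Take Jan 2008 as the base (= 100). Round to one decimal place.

Paasche price index uses current-period quantities as weights.
ΣP(Feb 2008)·Q(Feb 2008) = 1.96×300 + 0.22×166 = 588 + 36.52 = 624.52
ΣP(Jan 2008)·Q(Feb 2008) = 2.22×300 + 0.30×166 = 666 + 49.8 = 715.8
Index = 624.52 / 715.8 × 100 = 87.2478

87.2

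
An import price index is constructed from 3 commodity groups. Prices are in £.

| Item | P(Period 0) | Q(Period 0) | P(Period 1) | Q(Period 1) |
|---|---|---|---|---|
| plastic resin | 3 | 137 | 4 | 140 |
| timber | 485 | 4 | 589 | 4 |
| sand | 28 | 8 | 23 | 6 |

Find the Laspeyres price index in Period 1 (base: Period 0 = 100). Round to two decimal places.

Laspeyres price index uses base-period quantities as weights.
ΣP(Period 1)·Q(Period 0) = 4×137 + 589×4 + 23×8 = 548 + 2356 + 184 = 3088
ΣP(Period 0)·Q(Period 0) = 3×137 + 485×4 + 28×8 = 411 + 1940 + 224 = 2575
Index = 3088 / 2575 × 100 = 119.9223

119.92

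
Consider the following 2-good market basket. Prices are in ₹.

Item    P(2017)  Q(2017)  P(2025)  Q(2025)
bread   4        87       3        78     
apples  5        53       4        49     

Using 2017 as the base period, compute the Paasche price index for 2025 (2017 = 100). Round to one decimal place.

Paasche price index uses current-period quantities as weights.
ΣP(2025)·Q(2025) = 3×78 + 4×49 = 234 + 196 = 430
ΣP(2017)·Q(2025) = 4×78 + 5×49 = 312 + 245 = 557
Index = 430 / 557 × 100 = 77.1993

77.2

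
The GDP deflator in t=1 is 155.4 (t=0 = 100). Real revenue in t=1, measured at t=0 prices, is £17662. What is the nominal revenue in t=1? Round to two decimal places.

27446.75

Nominal = Real × (Index/100) = 17662 × (155.4/100)
        = 17662 × 1.554 = 27446.7480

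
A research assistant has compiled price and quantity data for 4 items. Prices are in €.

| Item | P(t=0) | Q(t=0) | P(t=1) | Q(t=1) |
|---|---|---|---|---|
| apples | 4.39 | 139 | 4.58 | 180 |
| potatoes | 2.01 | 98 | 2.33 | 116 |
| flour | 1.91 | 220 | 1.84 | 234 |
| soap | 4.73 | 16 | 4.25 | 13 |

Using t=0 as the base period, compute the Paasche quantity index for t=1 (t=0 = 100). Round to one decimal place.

Paasche quantity index uses current-period prices as weights.
ΣP(t=1)·Q(t=1) = 4.58×180 + 2.33×116 + 1.84×234 + 4.25×13 = 824.4 + 270.28 + 430.56 + 55.25 = 1580.49
ΣP(t=1)·Q(t=0) = 4.58×139 + 2.33×98 + 1.84×220 + 4.25×16 = 636.62 + 228.34 + 404.8 + 68 = 1337.76
Index = 1580.49 / 1337.76 × 100 = 118.1445

118.1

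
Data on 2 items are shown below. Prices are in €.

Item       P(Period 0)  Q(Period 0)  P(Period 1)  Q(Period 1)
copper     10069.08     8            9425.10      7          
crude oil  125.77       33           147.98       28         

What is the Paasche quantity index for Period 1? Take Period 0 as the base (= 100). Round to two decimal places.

Paasche quantity index uses current-period prices as weights.
ΣP(Period 1)·Q(Period 1) = 9425.10×7 + 147.98×28 = 65975.7 + 4143.44 = 70119.14
ΣP(Period 1)·Q(Period 0) = 9425.10×8 + 147.98×33 = 75400.8 + 4883.34 = 80284.14
Index = 70119.14 / 80284.14 × 100 = 87.3387

87.34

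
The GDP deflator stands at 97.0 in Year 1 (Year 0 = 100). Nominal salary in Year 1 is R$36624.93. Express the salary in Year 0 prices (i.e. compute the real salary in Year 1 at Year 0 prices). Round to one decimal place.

Real = Nominal ÷ (Index/100) = 36624.93 ÷ (97.0/100)
     = 36624.93 ÷ 0.970 = 37757.6598

37757.7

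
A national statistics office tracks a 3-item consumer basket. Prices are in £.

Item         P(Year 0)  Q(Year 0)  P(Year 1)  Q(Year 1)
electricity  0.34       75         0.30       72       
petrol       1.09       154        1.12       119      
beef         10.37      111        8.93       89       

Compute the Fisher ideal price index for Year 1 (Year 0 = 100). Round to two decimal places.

Laspeyres component (base-period weights):
ΣP(Year 1)Q(Year 0) = 0.30×75 + 1.12×154 + 8.93×111 = 22.5 + 172.48 + 991.23 = 1186.21
ΣP(Year 0)Q(Year 0) = 0.34×75 + 1.09×154 + 10.37×111 = 25.5 + 167.86 + 1151.07 = 1344.43
L = 1186.21 / 1344.43 × 100 = 88.2314
Paasche component (current-period weights):
ΣP(Year 1)Q(Year 1) = 0.30×72 + 1.12×119 + 8.93×89 = 21.6 + 133.28 + 794.77 = 949.65
ΣP(Year 0)Q(Year 1) = 0.34×72 + 1.09×119 + 10.37×89 = 24.48 + 129.71 + 922.93 = 1077.12
P = 949.65 / 1077.12 × 100 = 88.1657
Fisher = √(L × P) = √(88.2314 × 88.1657) = 88.1985

88.20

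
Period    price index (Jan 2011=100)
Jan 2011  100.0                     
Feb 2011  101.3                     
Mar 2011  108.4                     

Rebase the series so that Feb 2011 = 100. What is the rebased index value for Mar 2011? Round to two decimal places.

107.01

Rebased(Mar 2011) = 108.4 / 101.3 × 100 = 107.0089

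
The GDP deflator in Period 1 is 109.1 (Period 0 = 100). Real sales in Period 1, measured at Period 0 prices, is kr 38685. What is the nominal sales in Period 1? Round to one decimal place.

Nominal = Real × (Index/100) = 38685 × (109.1/100)
        = 38685 × 1.091 = 42205.3350

42205.3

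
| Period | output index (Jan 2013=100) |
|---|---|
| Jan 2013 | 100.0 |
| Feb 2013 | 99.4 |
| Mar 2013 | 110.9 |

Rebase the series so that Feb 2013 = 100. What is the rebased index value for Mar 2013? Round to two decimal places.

111.57

Rebased(Mar 2013) = 110.9 / 99.4 × 100 = 111.5694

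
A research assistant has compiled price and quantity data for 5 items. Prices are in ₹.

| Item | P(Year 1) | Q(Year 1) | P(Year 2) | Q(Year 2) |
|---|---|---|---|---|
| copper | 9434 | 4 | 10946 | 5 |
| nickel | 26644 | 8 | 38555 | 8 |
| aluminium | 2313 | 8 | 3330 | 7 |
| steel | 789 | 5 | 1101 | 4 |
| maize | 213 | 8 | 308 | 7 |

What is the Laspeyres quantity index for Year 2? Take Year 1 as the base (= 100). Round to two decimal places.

Laspeyres quantity index uses base-period prices as weights.
ΣP(Year 1)·Q(Year 2) = 9434×5 + 26644×8 + 2313×7 + 789×4 + 213×7 = 47170 + 213152 + 16191 + 3156 + 1491 = 281160
ΣP(Year 1)·Q(Year 1) = 9434×4 + 26644×8 + 2313×8 + 789×5 + 213×8 = 37736 + 213152 + 18504 + 3945 + 1704 = 275041
Index = 281160 / 275041 × 100 = 102.2248

102.22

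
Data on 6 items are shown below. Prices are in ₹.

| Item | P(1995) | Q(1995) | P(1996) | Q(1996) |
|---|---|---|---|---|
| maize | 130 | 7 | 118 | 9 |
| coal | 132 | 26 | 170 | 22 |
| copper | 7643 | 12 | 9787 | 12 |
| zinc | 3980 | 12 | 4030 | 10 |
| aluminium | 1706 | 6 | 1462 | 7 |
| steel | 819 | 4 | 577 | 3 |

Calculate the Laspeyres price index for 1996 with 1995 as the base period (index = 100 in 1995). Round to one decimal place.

115.8

Laspeyres price index uses base-period quantities as weights.
ΣP(1996)·Q(1995) = 118×7 + 170×26 + 9787×12 + 4030×12 + 1462×6 + 577×4 = 826 + 4420 + 117444 + 48360 + 8772 + 2308 = 182130
ΣP(1995)·Q(1995) = 130×7 + 132×26 + 7643×12 + 3980×12 + 1706×6 + 819×4 = 910 + 3432 + 91716 + 47760 + 10236 + 3276 = 157330
Index = 182130 / 157330 × 100 = 115.7630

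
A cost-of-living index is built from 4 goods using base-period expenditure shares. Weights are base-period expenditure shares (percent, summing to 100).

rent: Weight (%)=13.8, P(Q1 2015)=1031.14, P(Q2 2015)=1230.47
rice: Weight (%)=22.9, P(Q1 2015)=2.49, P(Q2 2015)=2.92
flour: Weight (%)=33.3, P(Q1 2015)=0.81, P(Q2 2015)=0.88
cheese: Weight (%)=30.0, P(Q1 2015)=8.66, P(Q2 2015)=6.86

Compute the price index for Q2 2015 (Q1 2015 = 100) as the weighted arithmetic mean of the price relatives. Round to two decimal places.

103.26

rent: 13.8 × (1230.47/1031.14) = 13.8 × 1.193310 = 16.4677
rice: 22.9 × (2.92/2.49) = 22.9 × 1.172691 = 26.8546
flour: 33.3 × (0.88/0.81) = 33.3 × 1.086420 = 36.1778
cheese: 30.0 × (6.86/8.66) = 30.0 × 0.792148 = 23.7644
Index = Σ wᵢ·(p₁ᵢ/p₀ᵢ) = 16.4677 + 26.8546 + 36.1778 + 23.7644 = 103.2645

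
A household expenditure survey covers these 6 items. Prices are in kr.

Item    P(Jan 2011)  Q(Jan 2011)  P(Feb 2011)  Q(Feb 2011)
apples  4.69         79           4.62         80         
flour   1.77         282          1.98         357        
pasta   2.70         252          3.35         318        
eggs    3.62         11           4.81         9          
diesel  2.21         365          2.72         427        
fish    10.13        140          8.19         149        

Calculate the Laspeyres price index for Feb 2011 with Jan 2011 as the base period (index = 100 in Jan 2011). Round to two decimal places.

Laspeyres price index uses base-period quantities as weights.
ΣP(Feb 2011)·Q(Jan 2011) = 4.62×79 + 1.98×282 + 3.35×252 + 4.81×11 + 2.72×365 + 8.19×140 = 364.98 + 558.36 + 844.2 + 52.91 + 992.8 + 1146.6 = 3959.85
ΣP(Jan 2011)·Q(Jan 2011) = 4.69×79 + 1.77×282 + 2.70×252 + 3.62×11 + 2.21×365 + 10.13×140 = 370.51 + 499.14 + 680.4 + 39.82 + 806.65 + 1418.2 = 3814.72
Index = 3959.85 / 3814.72 × 100 = 103.8045

103.80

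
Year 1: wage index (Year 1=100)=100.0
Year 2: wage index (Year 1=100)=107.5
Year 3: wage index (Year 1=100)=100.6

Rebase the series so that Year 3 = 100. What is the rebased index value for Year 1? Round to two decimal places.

99.40

Rebased(Year 1) = 100.0 / 100.6 × 100 = 99.4036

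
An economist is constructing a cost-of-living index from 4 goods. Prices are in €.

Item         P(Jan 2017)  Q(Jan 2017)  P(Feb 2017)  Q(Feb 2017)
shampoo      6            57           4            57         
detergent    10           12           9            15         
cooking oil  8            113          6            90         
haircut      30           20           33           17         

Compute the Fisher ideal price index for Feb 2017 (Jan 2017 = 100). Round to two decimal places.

Laspeyres component (base-period weights):
ΣP(Feb 2017)Q(Jan 2017) = 4×57 + 9×12 + 6×113 + 33×20 = 228 + 108 + 678 + 660 = 1674
ΣP(Jan 2017)Q(Jan 2017) = 6×57 + 10×12 + 8×113 + 30×20 = 342 + 120 + 904 + 600 = 1966
L = 1674 / 1966 × 100 = 85.1475
Paasche component (current-period weights):
ΣP(Feb 2017)Q(Feb 2017) = 4×57 + 9×15 + 6×90 + 33×17 = 228 + 135 + 540 + 561 = 1464
ΣP(Jan 2017)Q(Feb 2017) = 6×57 + 10×15 + 8×90 + 30×17 = 342 + 150 + 720 + 510 = 1722
P = 1464 / 1722 × 100 = 85.0174
Fisher = √(L × P) = √(85.1475 × 85.0174) = 85.0824

85.08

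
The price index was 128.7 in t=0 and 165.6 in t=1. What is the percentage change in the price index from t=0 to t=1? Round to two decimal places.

Change = (165.6 − 128.7) / 128.7 × 100
       = 36.9 / 128.7 × 100 = 28.6713%

28.67%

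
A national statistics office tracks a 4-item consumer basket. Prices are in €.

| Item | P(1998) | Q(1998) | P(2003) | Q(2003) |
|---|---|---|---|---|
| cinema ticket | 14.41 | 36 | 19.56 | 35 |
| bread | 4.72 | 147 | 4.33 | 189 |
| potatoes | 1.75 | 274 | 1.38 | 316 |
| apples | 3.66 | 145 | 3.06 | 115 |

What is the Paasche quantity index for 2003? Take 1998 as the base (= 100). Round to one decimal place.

Paasche quantity index uses current-period prices as weights.
ΣP(2003)·Q(2003) = 19.56×35 + 4.33×189 + 1.38×316 + 3.06×115 = 684.6 + 818.37 + 436.08 + 351.9 = 2290.95
ΣP(2003)·Q(1998) = 19.56×36 + 4.33×147 + 1.38×274 + 3.06×145 = 704.16 + 636.51 + 378.12 + 443.7 = 2162.49
Index = 2290.95 / 2162.49 × 100 = 105.9404

105.9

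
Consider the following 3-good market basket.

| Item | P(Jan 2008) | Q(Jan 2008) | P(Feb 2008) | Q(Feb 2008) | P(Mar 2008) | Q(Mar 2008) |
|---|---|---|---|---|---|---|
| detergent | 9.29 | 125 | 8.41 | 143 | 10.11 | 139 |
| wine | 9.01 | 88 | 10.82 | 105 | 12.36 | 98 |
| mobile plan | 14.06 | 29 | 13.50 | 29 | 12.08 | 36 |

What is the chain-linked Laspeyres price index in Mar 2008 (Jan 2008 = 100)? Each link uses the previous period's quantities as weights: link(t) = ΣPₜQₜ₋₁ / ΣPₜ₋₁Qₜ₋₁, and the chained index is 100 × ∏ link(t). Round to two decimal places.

114.90

Link Jan 2008→Feb 2008:
ΣP(Feb 2008)Q(Jan 2008) = 8.41×125 + 10.82×88 + 13.50×29 = 1051.25 + 952.16 + 391.5 = 2394.91
ΣP(Jan 2008)Q(Jan 2008) = 9.29×125 + 9.01×88 + 14.06×29 = 1161.25 + 792.88 + 407.74 = 2361.87
link = 2394.91/2361.87 = 1.013989
Link Feb 2008→Mar 2008:
ΣP(Mar 2008)Q(Feb 2008) = 10.11×143 + 12.36×105 + 12.08×29 = 1445.73 + 1297.8 + 350.32 = 3093.85
ΣP(Feb 2008)Q(Feb 2008) = 8.41×143 + 10.82×105 + 13.50×29 = 1202.63 + 1136.1 + 391.5 = 2730.23
link = 3093.85/2730.23 = 1.133183
Chained index = 100 × 1.013989 × 1.133183 = 114.9035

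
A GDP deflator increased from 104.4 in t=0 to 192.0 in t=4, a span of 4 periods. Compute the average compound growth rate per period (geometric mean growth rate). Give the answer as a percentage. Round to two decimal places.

Growth factor = (192.0/104.4)^(1/4) = (1.839080)^(1/4) = 1.164529
Growth rate = 1.164529 − 1 = 0.164529 = 16.4529%

16.45%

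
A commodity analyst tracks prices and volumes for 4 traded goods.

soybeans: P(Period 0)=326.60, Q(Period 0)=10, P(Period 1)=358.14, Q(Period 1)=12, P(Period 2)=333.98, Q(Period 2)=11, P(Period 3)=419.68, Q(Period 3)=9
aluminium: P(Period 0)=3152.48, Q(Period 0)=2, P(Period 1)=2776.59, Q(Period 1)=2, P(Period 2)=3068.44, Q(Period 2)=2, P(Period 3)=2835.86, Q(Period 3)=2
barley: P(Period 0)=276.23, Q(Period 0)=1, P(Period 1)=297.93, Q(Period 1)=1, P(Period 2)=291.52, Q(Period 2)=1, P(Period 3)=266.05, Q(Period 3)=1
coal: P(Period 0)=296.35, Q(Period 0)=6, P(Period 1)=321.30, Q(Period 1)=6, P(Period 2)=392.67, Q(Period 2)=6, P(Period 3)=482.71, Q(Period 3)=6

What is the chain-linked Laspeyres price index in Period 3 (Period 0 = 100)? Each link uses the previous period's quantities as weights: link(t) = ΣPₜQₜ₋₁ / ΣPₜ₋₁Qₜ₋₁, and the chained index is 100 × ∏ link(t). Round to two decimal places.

111.76

Link Period 0→Period 1:
ΣP(Period 1)Q(Period 0) = 358.14×10 + 2776.59×2 + 297.93×1 + 321.30×6 = 3581.4 + 5553.18 + 297.93 + 1927.8 = 11360.31
ΣP(Period 0)Q(Period 0) = 326.60×10 + 3152.48×2 + 276.23×1 + 296.35×6 = 3266 + 6304.96 + 276.23 + 1778.1 = 11625.29
link = 11360.31/11625.29 = 0.977207
Link Period 1→Period 2:
ΣP(Period 2)Q(Period 1) = 333.98×12 + 3068.44×2 + 291.52×1 + 392.67×6 = 4007.76 + 6136.88 + 291.52 + 2356.02 = 12792.18
ΣP(Period 1)Q(Period 1) = 358.14×12 + 2776.59×2 + 297.93×1 + 321.30×6 = 4297.68 + 5553.18 + 297.93 + 1927.8 = 12076.59
link = 12792.18/12076.59 = 1.059254
Link Period 2→Period 3:
ΣP(Period 3)Q(Period 2) = 419.68×11 + 2835.86×2 + 266.05×1 + 482.71×6 = 4616.48 + 5671.72 + 266.05 + 2896.26 = 13450.51
ΣP(Period 2)Q(Period 2) = 333.98×11 + 3068.44×2 + 291.52×1 + 392.67×6 = 3673.78 + 6136.88 + 291.52 + 2356.02 = 12458.2
link = 13450.51/12458.2 = 1.079651
Chained index = 100 × 0.977207 × 1.059254 × 1.079651 = 111.7558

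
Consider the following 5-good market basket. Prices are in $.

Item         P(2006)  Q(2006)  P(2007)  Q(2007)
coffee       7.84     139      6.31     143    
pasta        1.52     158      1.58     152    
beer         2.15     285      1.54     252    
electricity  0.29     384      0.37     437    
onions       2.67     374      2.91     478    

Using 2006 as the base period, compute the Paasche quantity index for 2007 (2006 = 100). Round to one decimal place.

Paasche quantity index uses current-period prices as weights.
ΣP(2007)·Q(2007) = 6.31×143 + 1.58×152 + 1.54×252 + 0.37×437 + 2.91×478 = 902.33 + 240.16 + 388.08 + 161.69 + 1390.98 = 3083.24
ΣP(2007)·Q(2006) = 6.31×139 + 1.58×158 + 1.54×285 + 0.37×384 + 2.91×374 = 877.09 + 249.64 + 438.9 + 142.08 + 1088.34 = 2796.05
Index = 3083.24 / 2796.05 × 100 = 110.2713

110.3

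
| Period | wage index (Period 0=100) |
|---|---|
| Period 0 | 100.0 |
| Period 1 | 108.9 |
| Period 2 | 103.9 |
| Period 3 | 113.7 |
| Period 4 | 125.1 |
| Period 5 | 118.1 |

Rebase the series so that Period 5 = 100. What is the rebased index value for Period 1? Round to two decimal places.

Rebased(Period 1) = 108.9 / 118.1 × 100 = 92.2100

92.21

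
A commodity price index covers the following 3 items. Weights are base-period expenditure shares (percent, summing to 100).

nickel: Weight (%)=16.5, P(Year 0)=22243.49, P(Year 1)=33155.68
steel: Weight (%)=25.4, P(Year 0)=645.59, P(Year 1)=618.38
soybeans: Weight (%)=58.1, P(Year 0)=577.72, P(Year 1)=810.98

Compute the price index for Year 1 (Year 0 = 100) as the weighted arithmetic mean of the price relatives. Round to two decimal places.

130.48

nickel: 16.5 × (33155.68/22243.49) = 16.5 × 1.490579 = 24.5946
steel: 25.4 × (618.38/645.59) = 25.4 × 0.957853 = 24.3295
soybeans: 58.1 × (810.98/577.72) = 58.1 × 1.403760 = 81.5584
Index = Σ wᵢ·(p₁ᵢ/p₀ᵢ) = 24.5946 + 24.3295 + 81.5584 = 130.4824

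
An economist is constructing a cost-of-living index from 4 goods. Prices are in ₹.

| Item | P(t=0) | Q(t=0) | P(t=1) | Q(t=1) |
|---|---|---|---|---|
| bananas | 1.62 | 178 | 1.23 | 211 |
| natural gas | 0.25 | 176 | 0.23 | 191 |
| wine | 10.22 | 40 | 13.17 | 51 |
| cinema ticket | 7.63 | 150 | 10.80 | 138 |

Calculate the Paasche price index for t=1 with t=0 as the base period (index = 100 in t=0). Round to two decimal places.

Paasche price index uses current-period quantities as weights.
ΣP(t=1)·Q(t=1) = 1.23×211 + 0.23×191 + 13.17×51 + 10.80×138 = 259.53 + 43.93 + 671.67 + 1490.4 = 2465.53
ΣP(t=0)·Q(t=1) = 1.62×211 + 0.25×191 + 10.22×51 + 7.63×138 = 341.82 + 47.75 + 521.22 + 1052.94 = 1963.73
Index = 2465.53 / 1963.73 × 100 = 125.5534

125.55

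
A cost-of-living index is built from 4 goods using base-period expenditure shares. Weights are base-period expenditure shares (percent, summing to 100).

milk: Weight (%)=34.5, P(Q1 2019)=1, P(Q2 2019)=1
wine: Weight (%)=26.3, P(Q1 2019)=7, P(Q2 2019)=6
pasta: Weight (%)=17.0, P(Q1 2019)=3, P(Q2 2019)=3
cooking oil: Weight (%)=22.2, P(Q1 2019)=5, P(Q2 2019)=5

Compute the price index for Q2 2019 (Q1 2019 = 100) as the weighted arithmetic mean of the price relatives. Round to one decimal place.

milk: 34.5 × (1/1) = 34.5 × 1.000000 = 34.5000
wine: 26.3 × (6/7) = 26.3 × 0.857143 = 22.5429
pasta: 17.0 × (3/3) = 17.0 × 1.000000 = 17.0000
cooking oil: 22.2 × (5/5) = 22.2 × 1.000000 = 22.2000
Index = Σ wᵢ·(p₁ᵢ/p₀ᵢ) = 34.5000 + 22.5429 + 17.0000 + 22.2000 = 96.2429

96.2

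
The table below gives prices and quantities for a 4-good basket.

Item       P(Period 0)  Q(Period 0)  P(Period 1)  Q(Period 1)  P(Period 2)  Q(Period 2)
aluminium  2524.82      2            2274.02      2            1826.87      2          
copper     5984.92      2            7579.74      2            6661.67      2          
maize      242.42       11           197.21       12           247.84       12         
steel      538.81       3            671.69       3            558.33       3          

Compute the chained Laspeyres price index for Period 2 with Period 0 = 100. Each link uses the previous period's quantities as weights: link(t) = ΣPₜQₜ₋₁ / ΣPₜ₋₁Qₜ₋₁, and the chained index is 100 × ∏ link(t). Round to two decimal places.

Link Period 0→Period 1:
ΣP(Period 1)Q(Period 0) = 2274.02×2 + 7579.74×2 + 197.21×11 + 671.69×3 = 4548.04 + 15159.48 + 2169.31 + 2015.07 = 23891.9
ΣP(Period 0)Q(Period 0) = 2524.82×2 + 5984.92×2 + 242.42×11 + 538.81×3 = 5049.64 + 11969.84 + 2666.62 + 1616.43 = 21302.53
link = 23891.9/21302.53 = 1.121552
Link Period 1→Period 2:
ΣP(Period 2)Q(Period 1) = 1826.87×2 + 6661.67×2 + 247.84×12 + 558.33×3 = 3653.74 + 13323.34 + 2974.08 + 1674.99 = 21626.15
ΣP(Period 1)Q(Period 1) = 2274.02×2 + 7579.74×2 + 197.21×12 + 671.69×3 = 4548.04 + 15159.48 + 2366.52 + 2015.07 = 24089.11
link = 21626.15/24089.11 = 0.897756
Chained index = 100 × 1.121552 × 0.897756 = 100.6881

100.69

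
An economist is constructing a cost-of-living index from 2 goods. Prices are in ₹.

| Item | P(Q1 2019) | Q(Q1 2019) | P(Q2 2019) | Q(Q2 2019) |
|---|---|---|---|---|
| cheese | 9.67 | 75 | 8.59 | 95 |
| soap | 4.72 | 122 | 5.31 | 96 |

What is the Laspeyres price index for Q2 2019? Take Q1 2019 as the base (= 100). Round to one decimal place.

Laspeyres price index uses base-period quantities as weights.
ΣP(Q2 2019)·Q(Q1 2019) = 8.59×75 + 5.31×122 = 644.25 + 647.82 = 1292.07
ΣP(Q1 2019)·Q(Q1 2019) = 9.67×75 + 4.72×122 = 725.25 + 575.84 = 1301.09
Index = 1292.07 / 1301.09 × 100 = 99.3067

99.3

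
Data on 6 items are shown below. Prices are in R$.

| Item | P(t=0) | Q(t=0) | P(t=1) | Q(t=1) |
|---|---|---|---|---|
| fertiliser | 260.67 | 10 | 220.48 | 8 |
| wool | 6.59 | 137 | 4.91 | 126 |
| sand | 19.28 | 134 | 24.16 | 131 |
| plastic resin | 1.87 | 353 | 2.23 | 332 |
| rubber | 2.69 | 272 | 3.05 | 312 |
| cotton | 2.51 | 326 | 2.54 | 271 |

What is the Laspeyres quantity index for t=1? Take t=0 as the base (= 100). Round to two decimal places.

91.31

Laspeyres quantity index uses base-period prices as weights.
ΣP(t=0)·Q(t=1) = 260.67×8 + 6.59×126 + 19.28×131 + 1.87×332 + 2.69×312 + 2.51×271 = 2085.36 + 830.34 + 2525.68 + 620.84 + 839.28 + 680.21 = 7581.71
ΣP(t=0)·Q(t=0) = 260.67×10 + 6.59×137 + 19.28×134 + 1.87×353 + 2.69×272 + 2.51×326 = 2606.7 + 902.83 + 2583.52 + 660.11 + 731.68 + 818.26 = 8303.1
Index = 7581.71 / 8303.1 × 100 = 91.3118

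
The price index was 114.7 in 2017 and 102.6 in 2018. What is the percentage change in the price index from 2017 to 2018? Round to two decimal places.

-10.55%

Change = (102.6 − 114.7) / 114.7 × 100
       = -12.1 / 114.7 × 100 = -10.5493%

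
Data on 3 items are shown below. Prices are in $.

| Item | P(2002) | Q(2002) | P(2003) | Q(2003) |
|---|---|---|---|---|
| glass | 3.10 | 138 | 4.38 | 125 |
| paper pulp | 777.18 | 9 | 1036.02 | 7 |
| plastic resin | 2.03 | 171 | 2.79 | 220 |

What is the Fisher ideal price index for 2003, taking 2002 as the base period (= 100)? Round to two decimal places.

134.01

Laspeyres component (base-period weights):
ΣP(2003)Q(2002) = 4.38×138 + 1036.02×9 + 2.79×171 = 604.44 + 9324.18 + 477.09 = 10405.71
ΣP(2002)Q(2002) = 3.10×138 + 777.18×9 + 2.03×171 = 427.8 + 6994.62 + 347.13 = 7769.55
L = 10405.71 / 7769.55 × 100 = 133.9294
Paasche component (current-period weights):
ΣP(2003)Q(2003) = 4.38×125 + 1036.02×7 + 2.79×220 = 547.5 + 7252.14 + 613.8 = 8413.44
ΣP(2002)Q(2003) = 3.10×125 + 777.18×7 + 2.03×220 = 387.5 + 5440.26 + 446.6 = 6274.36
P = 8413.44 / 6274.36 × 100 = 134.0924
Fisher = √(L × P) = √(133.9294 × 134.0924) = 134.0109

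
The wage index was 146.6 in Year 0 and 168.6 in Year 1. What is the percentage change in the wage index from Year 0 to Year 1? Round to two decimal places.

Change = (168.6 − 146.6) / 146.6 × 100
       = 22.0 / 146.6 × 100 = 15.0068%

15.01%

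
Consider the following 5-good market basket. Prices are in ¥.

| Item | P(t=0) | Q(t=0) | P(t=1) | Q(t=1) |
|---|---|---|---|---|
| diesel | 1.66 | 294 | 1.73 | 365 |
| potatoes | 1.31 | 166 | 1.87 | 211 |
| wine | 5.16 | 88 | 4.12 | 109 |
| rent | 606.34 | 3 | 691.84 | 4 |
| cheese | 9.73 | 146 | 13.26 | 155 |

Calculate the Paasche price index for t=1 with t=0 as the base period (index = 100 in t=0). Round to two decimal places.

Paasche price index uses current-period quantities as weights.
ΣP(t=1)·Q(t=1) = 1.73×365 + 1.87×211 + 4.12×109 + 691.84×4 + 13.26×155 = 631.45 + 394.57 + 449.08 + 2767.36 + 2055.3 = 6297.76
ΣP(t=0)·Q(t=1) = 1.66×365 + 1.31×211 + 5.16×109 + 606.34×4 + 9.73×155 = 605.9 + 276.41 + 562.44 + 2425.36 + 1508.15 = 5378.26
Index = 6297.76 / 5378.26 × 100 = 117.0966

117.10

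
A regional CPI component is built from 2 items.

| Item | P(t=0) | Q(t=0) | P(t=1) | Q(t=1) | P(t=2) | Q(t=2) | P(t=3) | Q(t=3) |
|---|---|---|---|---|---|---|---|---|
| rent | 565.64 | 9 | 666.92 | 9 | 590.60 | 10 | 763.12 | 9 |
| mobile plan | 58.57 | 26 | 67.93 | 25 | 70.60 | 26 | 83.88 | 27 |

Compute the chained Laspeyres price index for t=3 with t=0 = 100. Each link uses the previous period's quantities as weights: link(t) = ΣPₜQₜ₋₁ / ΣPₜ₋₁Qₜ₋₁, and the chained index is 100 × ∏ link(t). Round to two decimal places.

136.89

Link t=0→t=1:
ΣP(t=1)Q(t=0) = 666.92×9 + 67.93×26 = 6002.28 + 1766.18 = 7768.46
ΣP(t=0)Q(t=0) = 565.64×9 + 58.57×26 = 5090.76 + 1522.82 = 6613.58
link = 7768.46/6613.58 = 1.174623
Link t=1→t=2:
ΣP(t=2)Q(t=1) = 590.60×9 + 70.60×25 = 5315.4 + 1765 = 7080.4
ΣP(t=1)Q(t=1) = 666.92×9 + 67.93×25 = 6002.28 + 1698.25 = 7700.53
link = 7080.4/7700.53 = 0.919469
Link t=2→t=3:
ΣP(t=3)Q(t=2) = 763.12×10 + 83.88×26 = 7631.2 + 2180.88 = 9812.08
ΣP(t=2)Q(t=2) = 590.60×10 + 70.60×26 = 5906 + 1835.6 = 7741.6
link = 9812.08/7741.6 = 1.267449
Chained index = 100 × 1.174623 × 0.919469 × 1.267449 = 136.8881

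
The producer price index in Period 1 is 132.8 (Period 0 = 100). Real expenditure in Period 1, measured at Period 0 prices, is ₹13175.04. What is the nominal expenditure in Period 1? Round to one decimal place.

Nominal = Real × (Index/100) = 13175.04 × (132.8/100)
        = 13175.04 × 1.328 = 17496.4531

17496.5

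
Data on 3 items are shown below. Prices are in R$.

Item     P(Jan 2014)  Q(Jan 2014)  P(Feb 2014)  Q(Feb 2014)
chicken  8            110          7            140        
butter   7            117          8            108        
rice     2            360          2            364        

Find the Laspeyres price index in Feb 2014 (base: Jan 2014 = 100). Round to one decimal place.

100.3

Laspeyres price index uses base-period quantities as weights.
ΣP(Feb 2014)·Q(Jan 2014) = 7×110 + 8×117 + 2×360 = 770 + 936 + 720 = 2426
ΣP(Jan 2014)·Q(Jan 2014) = 8×110 + 7×117 + 2×360 = 880 + 819 + 720 = 2419
Index = 2426 / 2419 × 100 = 100.2894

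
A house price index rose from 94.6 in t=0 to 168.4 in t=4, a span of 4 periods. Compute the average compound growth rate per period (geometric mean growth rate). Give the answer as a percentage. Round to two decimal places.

Growth factor = (168.4/94.6)^(1/4) = (1.780127)^(1/4) = 1.155082
Growth rate = 1.155082 − 1 = 0.155082 = 15.5082%

15.51%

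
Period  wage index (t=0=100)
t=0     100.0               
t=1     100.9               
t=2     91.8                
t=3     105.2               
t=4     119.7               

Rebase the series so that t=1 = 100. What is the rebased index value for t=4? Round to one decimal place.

118.6

Rebased(t=4) = 119.7 / 100.9 × 100 = 118.6323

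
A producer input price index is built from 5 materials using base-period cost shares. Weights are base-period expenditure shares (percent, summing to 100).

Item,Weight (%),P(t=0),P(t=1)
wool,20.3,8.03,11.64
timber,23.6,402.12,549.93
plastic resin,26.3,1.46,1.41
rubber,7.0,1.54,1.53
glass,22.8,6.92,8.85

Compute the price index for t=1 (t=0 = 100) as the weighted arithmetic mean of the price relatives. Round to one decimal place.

wool: 20.3 × (11.64/8.03) = 20.3 × 1.449564 = 29.4262
timber: 23.6 × (549.93/402.12) = 23.6 × 1.367577 = 32.2748
plastic resin: 26.3 × (1.41/1.46) = 26.3 × 0.965753 = 25.3993
rubber: 7.0 × (1.53/1.54) = 7.0 × 0.993506 = 6.9545
glass: 22.8 × (8.85/6.92) = 22.8 × 1.278902 = 29.1590
Index = Σ wᵢ·(p₁ᵢ/p₀ᵢ) = 29.4262 + 32.2748 + 25.3993 + 6.9545 + 29.1590 = 123.2138

123.2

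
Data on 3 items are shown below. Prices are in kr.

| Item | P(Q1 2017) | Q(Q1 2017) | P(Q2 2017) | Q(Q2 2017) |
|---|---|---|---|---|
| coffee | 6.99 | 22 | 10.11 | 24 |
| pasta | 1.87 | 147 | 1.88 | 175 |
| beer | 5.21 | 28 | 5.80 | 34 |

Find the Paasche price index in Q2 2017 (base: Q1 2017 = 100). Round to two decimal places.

Paasche price index uses current-period quantities as weights.
ΣP(Q2 2017)·Q(Q2 2017) = 10.11×24 + 1.88×175 + 5.80×34 = 242.64 + 329 + 197.2 = 768.84
ΣP(Q1 2017)·Q(Q2 2017) = 6.99×24 + 1.87×175 + 5.21×34 = 167.76 + 327.25 + 177.14 = 672.15
Index = 768.84 / 672.15 × 100 = 114.3852

114.39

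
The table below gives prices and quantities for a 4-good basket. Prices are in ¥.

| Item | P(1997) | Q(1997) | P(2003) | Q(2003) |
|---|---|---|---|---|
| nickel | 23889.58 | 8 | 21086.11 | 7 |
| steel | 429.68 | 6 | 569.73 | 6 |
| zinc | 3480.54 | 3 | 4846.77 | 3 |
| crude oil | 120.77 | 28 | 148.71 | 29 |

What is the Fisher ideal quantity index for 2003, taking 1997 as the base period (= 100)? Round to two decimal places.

88.79

Laspeyres component (base-period weights):
ΣP(1997)Q(2003) = 23889.58×7 + 429.68×6 + 3480.54×3 + 120.77×29 = 167227.06 + 2578.08 + 10441.62 + 3502.33 = 183749.09
ΣP(1997)Q(1997) = 23889.58×8 + 429.68×6 + 3480.54×3 + 120.77×28 = 191116.64 + 2578.08 + 10441.62 + 3381.56 = 207517.9
L = 183749.09 / 207517.9 × 100 = 88.5461
Paasche component (current-period weights):
ΣP(2003)Q(2003) = 21086.11×7 + 569.73×6 + 4846.77×3 + 148.71×29 = 147602.77 + 3418.38 + 14540.31 + 4312.59 = 169874.05
ΣP(2003)Q(1997) = 21086.11×8 + 569.73×6 + 4846.77×3 + 148.71×28 = 168688.88 + 3418.38 + 14540.31 + 4163.88 = 190811.45
P = 169874.05 / 190811.45 × 100 = 89.0272
Fisher = √(L × P) = √(88.5461 × 89.0272) = 88.7863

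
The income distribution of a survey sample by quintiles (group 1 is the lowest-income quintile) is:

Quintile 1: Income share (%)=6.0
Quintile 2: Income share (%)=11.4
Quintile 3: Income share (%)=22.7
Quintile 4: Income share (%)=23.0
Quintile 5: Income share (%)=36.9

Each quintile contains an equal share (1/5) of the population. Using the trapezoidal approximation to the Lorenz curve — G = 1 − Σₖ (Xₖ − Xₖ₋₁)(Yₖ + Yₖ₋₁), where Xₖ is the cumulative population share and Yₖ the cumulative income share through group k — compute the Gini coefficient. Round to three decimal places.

Cumulative income shares Yₖ: 0.0600, 0.1740, 0.4010, 0.6310, 1.0000
Σ (Xₖ−Xₖ₋₁)(Yₖ+Yₖ₋₁) = (1/5)(0.0600+0.0000) + (1/5)(0.1740+0.0600) + (1/5)(0.4010+0.1740) + (1/5)(0.6310+0.4010) + (1/5)(1.0000+0.6310)
  = 0.0120 + 0.0468 + 0.1150 + 0.2064 + 0.3262 = 0.7064
G = 1 − 0.7064 = 0.2936

0.294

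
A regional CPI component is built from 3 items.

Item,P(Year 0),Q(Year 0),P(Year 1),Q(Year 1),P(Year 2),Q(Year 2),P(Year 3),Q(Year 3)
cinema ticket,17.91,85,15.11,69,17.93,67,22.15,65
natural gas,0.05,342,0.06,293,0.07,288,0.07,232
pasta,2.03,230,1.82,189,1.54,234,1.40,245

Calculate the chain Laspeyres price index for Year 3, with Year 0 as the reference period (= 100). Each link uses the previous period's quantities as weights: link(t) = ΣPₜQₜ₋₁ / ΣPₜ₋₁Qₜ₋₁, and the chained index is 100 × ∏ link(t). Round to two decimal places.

109.72

Link Year 0→Year 1:
ΣP(Year 1)Q(Year 0) = 15.11×85 + 0.06×342 + 1.82×230 = 1284.35 + 20.52 + 418.6 = 1723.47
ΣP(Year 0)Q(Year 0) = 17.91×85 + 0.05×342 + 2.03×230 = 1522.35 + 17.1 + 466.9 = 2006.35
link = 1723.47/2006.35 = 0.859008
Link Year 1→Year 2:
ΣP(Year 2)Q(Year 1) = 17.93×69 + 0.07×293 + 1.54×189 = 1237.17 + 20.51 + 291.06 = 1548.74
ΣP(Year 1)Q(Year 1) = 15.11×69 + 0.06×293 + 1.82×189 = 1042.59 + 17.58 + 343.98 = 1404.15
link = 1548.74/1404.15 = 1.102973
Link Year 2→Year 3:
ΣP(Year 3)Q(Year 2) = 22.15×67 + 0.07×288 + 1.40×234 = 1484.05 + 20.16 + 327.6 = 1831.81
ΣP(Year 2)Q(Year 2) = 17.93×67 + 0.07×288 + 1.54×234 = 1201.31 + 20.16 + 360.36 = 1581.83
link = 1831.81/1581.83 = 1.158032
Chained index = 100 × 0.859008 × 1.102973 × 1.158032 = 109.7192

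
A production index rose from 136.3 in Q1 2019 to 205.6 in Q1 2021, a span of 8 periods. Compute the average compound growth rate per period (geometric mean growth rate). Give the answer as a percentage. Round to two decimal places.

Growth factor = (205.6/136.3)^(1/8) = (1.508437)^(1/8) = 1.052727
Growth rate = 1.052727 − 1 = 0.052727 = 5.2727%

5.27%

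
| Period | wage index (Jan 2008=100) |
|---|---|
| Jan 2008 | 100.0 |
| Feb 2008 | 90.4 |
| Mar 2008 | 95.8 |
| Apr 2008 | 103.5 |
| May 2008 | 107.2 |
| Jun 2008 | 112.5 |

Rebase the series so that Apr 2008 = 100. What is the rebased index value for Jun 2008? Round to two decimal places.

108.70

Rebased(Jun 2008) = 112.5 / 103.5 × 100 = 108.6957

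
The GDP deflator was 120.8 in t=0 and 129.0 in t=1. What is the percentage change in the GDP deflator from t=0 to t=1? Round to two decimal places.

6.79%

Change = (129.0 − 120.8) / 120.8 × 100
       = 8.2 / 120.8 × 100 = 6.7881%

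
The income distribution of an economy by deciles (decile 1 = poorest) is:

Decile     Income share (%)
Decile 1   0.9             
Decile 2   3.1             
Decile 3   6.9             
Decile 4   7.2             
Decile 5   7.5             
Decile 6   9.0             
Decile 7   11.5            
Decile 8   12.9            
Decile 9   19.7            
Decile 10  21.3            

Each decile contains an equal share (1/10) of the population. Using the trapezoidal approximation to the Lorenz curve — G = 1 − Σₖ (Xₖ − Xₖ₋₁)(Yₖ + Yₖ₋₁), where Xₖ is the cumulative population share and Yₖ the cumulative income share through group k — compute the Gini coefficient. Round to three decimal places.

0.344

Cumulative income shares Yₖ: 0.0090, 0.0400, 0.1090, 0.1810, 0.2560, 0.3460, 0.4610, 0.5900, 0.7870, 1.0000
Σ (Xₖ−Xₖ₋₁)(Yₖ+Yₖ₋₁) = (1/10)(0.0090+0.0000) + (1/10)(0.0400+0.0090) + (1/10)(0.1090+0.0400) + (1/10)(0.1810+0.1090) + (1/10)(0.2560+0.1810) + (1/10)(0.3460+0.2560) + (1/10)(0.4610+0.3460) + (1/10)(0.5900+0.4610) + (1/10)(0.7870+0.5900) + (1/10)(1.0000+0.7870)
  = 0.0009 + 0.0049 + 0.0149 + 0.0290 + 0.0437 + 0.0602 + 0.0807 + 0.1051 + 0.1377 + 0.1787 = 0.6558
G = 1 − 0.6558 = 0.3442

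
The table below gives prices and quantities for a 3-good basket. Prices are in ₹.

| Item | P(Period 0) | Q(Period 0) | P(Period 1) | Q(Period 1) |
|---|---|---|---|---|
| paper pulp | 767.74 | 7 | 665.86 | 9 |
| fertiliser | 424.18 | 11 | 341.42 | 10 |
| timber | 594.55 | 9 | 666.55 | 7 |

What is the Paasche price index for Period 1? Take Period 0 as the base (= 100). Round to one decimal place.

Paasche price index uses current-period quantities as weights.
ΣP(Period 1)·Q(Period 1) = 665.86×9 + 341.42×10 + 666.55×7 = 5992.74 + 3414.2 + 4665.85 = 14072.79
ΣP(Period 0)·Q(Period 1) = 767.74×9 + 424.18×10 + 594.55×7 = 6909.66 + 4241.8 + 4161.85 = 15313.31
Index = 14072.79 / 15313.31 × 100 = 91.8991

91.9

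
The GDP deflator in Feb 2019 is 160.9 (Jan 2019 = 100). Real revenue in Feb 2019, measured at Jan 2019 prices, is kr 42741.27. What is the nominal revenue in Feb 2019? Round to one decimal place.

Nominal = Real × (Index/100) = 42741.27 × (160.9/100)
        = 42741.27 × 1.609 = 68770.7034

68770.7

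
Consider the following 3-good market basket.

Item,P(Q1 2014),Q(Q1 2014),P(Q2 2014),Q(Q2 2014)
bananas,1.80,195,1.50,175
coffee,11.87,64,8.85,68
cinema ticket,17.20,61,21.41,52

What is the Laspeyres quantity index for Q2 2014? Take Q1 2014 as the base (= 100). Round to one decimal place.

Laspeyres quantity index uses base-period prices as weights.
ΣP(Q1 2014)·Q(Q2 2014) = 1.80×175 + 11.87×68 + 17.20×52 = 315 + 807.16 + 894.4 = 2016.56
ΣP(Q1 2014)·Q(Q1 2014) = 1.80×195 + 11.87×64 + 17.20×61 = 351 + 759.68 + 1049.2 = 2159.88
Index = 2016.56 / 2159.88 × 100 = 93.3644

93.4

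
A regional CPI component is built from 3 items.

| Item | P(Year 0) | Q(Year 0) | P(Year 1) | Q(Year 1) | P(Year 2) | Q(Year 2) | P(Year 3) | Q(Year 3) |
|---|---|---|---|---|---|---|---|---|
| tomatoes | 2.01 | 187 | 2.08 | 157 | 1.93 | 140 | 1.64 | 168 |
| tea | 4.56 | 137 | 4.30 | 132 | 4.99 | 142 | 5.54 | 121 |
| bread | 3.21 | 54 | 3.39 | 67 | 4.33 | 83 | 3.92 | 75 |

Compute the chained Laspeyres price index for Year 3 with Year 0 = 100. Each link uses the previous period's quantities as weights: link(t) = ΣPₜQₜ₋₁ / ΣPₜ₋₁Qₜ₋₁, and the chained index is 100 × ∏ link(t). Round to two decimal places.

Link Year 0→Year 1:
ΣP(Year 1)Q(Year 0) = 2.08×187 + 4.30×137 + 3.39×54 = 388.96 + 589.1 + 183.06 = 1161.12
ΣP(Year 0)Q(Year 0) = 2.01×187 + 4.56×137 + 3.21×54 = 375.87 + 624.72 + 173.34 = 1173.93
link = 1161.12/1173.93 = 0.989088
Link Year 1→Year 2:
ΣP(Year 2)Q(Year 1) = 1.93×157 + 4.99×132 + 4.33×67 = 303.01 + 658.68 + 290.11 = 1251.8
ΣP(Year 1)Q(Year 1) = 2.08×157 + 4.30×132 + 3.39×67 = 326.56 + 567.6 + 227.13 = 1121.29
link = 1251.8/1121.29 = 1.116393
Link Year 2→Year 3:
ΣP(Year 3)Q(Year 2) = 1.64×140 + 5.54×142 + 3.92×83 = 229.6 + 786.68 + 325.36 = 1341.64
ΣP(Year 2)Q(Year 2) = 1.93×140 + 4.99×142 + 4.33×83 = 270.2 + 708.58 + 359.39 = 1338.17
link = 1341.64/1338.17 = 1.002593
Chained index = 100 × 0.989088 × 1.116393 × 1.002593 = 110.7074

110.71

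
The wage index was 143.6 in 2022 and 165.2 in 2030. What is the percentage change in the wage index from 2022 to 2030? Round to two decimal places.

Change = (165.2 − 143.6) / 143.6 × 100
       = 21.6 / 143.6 × 100 = 15.0418%

15.04%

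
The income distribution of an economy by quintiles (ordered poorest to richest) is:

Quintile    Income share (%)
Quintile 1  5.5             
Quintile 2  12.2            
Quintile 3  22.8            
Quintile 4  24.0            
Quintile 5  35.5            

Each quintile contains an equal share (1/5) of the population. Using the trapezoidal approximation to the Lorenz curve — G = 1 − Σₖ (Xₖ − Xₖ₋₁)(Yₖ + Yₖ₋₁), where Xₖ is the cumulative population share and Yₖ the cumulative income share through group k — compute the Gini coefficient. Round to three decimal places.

0.287

Cumulative income shares Yₖ: 0.0550, 0.1770, 0.4050, 0.6450, 1.0000
Σ (Xₖ−Xₖ₋₁)(Yₖ+Yₖ₋₁) = (1/5)(0.0550+0.0000) + (1/5)(0.1770+0.0550) + (1/5)(0.4050+0.1770) + (1/5)(0.6450+0.4050) + (1/5)(1.0000+0.6450)
  = 0.0110 + 0.0464 + 0.1164 + 0.2100 + 0.3290 = 0.7128
G = 1 − 0.7128 = 0.2872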